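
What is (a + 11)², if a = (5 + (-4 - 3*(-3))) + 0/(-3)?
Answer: 441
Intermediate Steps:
a = 10 (a = (5 + (-4 + 9)) + 0*(-⅓) = (5 + 5) + 0 = 10 + 0 = 10)
(a + 11)² = (10 + 11)² = 21² = 441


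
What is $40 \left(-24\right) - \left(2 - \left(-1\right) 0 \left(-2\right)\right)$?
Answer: $-962$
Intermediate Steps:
$40 \left(-24\right) - \left(2 - \left(-1\right) 0 \left(-2\right)\right) = -960 + \left(-2 + 0 \left(-2\right)\right) = -960 + \left(-2 + 0\right) = -960 - 2 = -962$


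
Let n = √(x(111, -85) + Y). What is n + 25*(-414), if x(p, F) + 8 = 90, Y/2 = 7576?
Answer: -10350 + √15234 ≈ -10227.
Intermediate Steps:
Y = 15152 (Y = 2*7576 = 15152)
x(p, F) = 82 (x(p, F) = -8 + 90 = 82)
n = √15234 (n = √(82 + 15152) = √15234 ≈ 123.43)
n + 25*(-414) = √15234 + 25*(-414) = √15234 - 10350 = -10350 + √15234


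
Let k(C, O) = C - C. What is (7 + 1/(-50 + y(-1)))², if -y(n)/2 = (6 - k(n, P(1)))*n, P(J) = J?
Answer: 70225/1444 ≈ 48.632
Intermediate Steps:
k(C, O) = 0
y(n) = -12*n (y(n) = -2*(6 - 1*0)*n = -2*(6 + 0)*n = -12*n)
(7 + 1/(-50 + y(-1)))² = (7 + 1/(-50 - 12*(-1)))² = (7 + 1/(-50 + 12))² = (7 + 1/(-38))² = (7 - 1/38)² = (265/38)² = 70225/1444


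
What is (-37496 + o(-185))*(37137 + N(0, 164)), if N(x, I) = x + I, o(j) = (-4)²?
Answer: -1398041480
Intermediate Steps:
o(j) = 16
N(x, I) = I + x
(-37496 + o(-185))*(37137 + N(0, 164)) = (-37496 + 16)*(37137 + (164 + 0)) = -37480*(37137 + 164) = -37480*37301 = -1398041480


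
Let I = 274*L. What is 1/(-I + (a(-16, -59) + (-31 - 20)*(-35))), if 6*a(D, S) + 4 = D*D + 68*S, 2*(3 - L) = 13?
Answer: 3/6352 ≈ 0.00047229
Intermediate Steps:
L = -7/2 (L = 3 - 1/2*13 = 3 - 13/2 = -7/2 ≈ -3.5000)
I = -959 (I = 274*(-7/2) = -959)
a(D, S) = -2/3 + D**2/6 + 34*S/3 (a(D, S) = -2/3 + (D*D + 68*S)/6 = -2/3 + (D**2 + 68*S)/6 = -2/3 + (D**2/6 + 34*S/3) = -2/3 + D**2/6 + 34*S/3)
1/(-I + (a(-16, -59) + (-31 - 20)*(-35))) = 1/(-1*(-959) + ((-2/3 + (1/6)*(-16)**2 + (34/3)*(-59)) + (-31 - 20)*(-35))) = 1/(959 + ((-2/3 + (1/6)*256 - 2006/3) - 51*(-35))) = 1/(959 + ((-2/3 + 128/3 - 2006/3) + 1785)) = 1/(959 + (-1880/3 + 1785)) = 1/(959 + 3475/3) = 1/(6352/3) = 3/6352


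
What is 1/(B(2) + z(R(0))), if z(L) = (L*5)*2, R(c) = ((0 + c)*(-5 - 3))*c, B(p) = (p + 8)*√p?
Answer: √2/20 ≈ 0.070711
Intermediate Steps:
B(p) = √p*(8 + p) (B(p) = (8 + p)*√p = √p*(8 + p))
R(c) = -8*c² (R(c) = (c*(-8))*c = (-8*c)*c = -8*c²)
z(L) = 10*L (z(L) = (5*L)*2 = 10*L)
1/(B(2) + z(R(0))) = 1/(√2*(8 + 2) + 10*(-8*0²)) = 1/(√2*10 + 10*(-8*0)) = 1/(10*√2 + 10*0) = 1/(10*√2 + 0) = 1/(10*√2) = √2/20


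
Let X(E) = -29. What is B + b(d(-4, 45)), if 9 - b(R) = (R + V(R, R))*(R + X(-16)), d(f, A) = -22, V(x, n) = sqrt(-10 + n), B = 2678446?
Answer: 2677333 + 204*I*sqrt(2) ≈ 2.6773e+6 + 288.5*I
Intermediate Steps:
b(R) = 9 - (-29 + R)*(R + sqrt(-10 + R)) (b(R) = 9 - (R + sqrt(-10 + R))*(R - 29) = 9 - (R + sqrt(-10 + R))*(-29 + R) = 9 - (-29 + R)*(R + sqrt(-10 + R)))
B + b(d(-4, 45)) = 2678446 + (9 - 1*(-22)**2 + 29*(-22) + 29*sqrt(-10 - 22) - 1*(-22)*sqrt(-10 - 22)) = 2678446 + (9 - 1*484 - 638 + 29*sqrt(-32) - 1*(-22)*sqrt(-32)) = 2678446 + (9 - 484 - 638 + 29*(4*I*sqrt(2)) - 1*(-22)*4*I*sqrt(2)) = 2678446 + (9 - 484 - 638 + 116*I*sqrt(2) + 88*I*sqrt(2)) = 2678446 + (-1113 + 204*I*sqrt(2)) = 2677333 + 204*I*sqrt(2)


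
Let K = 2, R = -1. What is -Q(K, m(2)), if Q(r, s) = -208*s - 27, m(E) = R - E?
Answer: -597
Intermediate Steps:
m(E) = -1 - E
Q(r, s) = -27 - 208*s
-Q(K, m(2)) = -(-27 - 208*(-1 - 1*2)) = -(-27 - 208*(-1 - 2)) = -(-27 - 208*(-3)) = -(-27 + 624) = -1*597 = -597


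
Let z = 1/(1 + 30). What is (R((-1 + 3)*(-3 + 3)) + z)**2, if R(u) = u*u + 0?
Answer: 1/961 ≈ 0.0010406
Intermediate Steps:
R(u) = u**2 (R(u) = u**2 + 0 = u**2)
z = 1/31 ≈ 0.032258
(R((-1 + 3)*(-3 + 3)) + z)**2 = (((-1 + 3)*(-3 + 3))**2 + 1/31)**2 = ((2*0)**2 + 1/31)**2 = (0**2 + 1/31)**2 = (0 + 1/31)**2 = (1/31)**2 = 1/961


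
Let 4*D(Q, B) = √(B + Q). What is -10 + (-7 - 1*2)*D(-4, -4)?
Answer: -10 - 9*I*√2/2 ≈ -10.0 - 6.364*I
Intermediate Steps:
D(Q, B) = √(B + Q)/4
-10 + (-7 - 1*2)*D(-4, -4) = -10 + (-7 - 1*2)*(√(-4 - 4)/4) = -10 + (-7 - 2)*(√(-8)/4) = -10 - 9*2*I*√2/4 = -10 - 9*I*√2/2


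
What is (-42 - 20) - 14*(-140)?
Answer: 1898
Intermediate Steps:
(-42 - 20) - 14*(-140) = -62 + 1960 = 1898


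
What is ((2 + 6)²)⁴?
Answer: 16777216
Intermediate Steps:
((2 + 6)²)⁴ = (8²)⁴ = 64⁴ = 16777216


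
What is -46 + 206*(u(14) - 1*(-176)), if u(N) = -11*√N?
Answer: 36210 - 2266*√14 ≈ 27731.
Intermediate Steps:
-46 + 206*(u(14) - 1*(-176)) = -46 + 206*(-11*√14 - 1*(-176)) = -46 + 206*(-11*√14 + 176) = -46 + 206*(176 - 11*√14) = -46 + (36256 - 2266*√14) = 36210 - 2266*√14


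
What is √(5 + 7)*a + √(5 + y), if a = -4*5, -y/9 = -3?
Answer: -40*√3 + 4*√2 ≈ -63.625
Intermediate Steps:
y = 27 (y = -9*(-3) = 27)
a = -20
√(5 + 7)*a + √(5 + y) = √(5 + 7)*(-20) + √(5 + 27) = √12*(-20) + √32 = (2*√3)*(-20) + 4*√2 = -40*√3 + 4*√2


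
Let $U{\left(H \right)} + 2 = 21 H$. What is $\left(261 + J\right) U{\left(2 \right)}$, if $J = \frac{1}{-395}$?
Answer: $\frac{824752}{79} \approx 10440.0$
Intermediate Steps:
$U{\left(H \right)} = -2 + 21 H$
$J = - \frac{1}{395} \approx -0.0025316$
$\left(261 + J\right) U{\left(2 \right)} = \left(261 - \frac{1}{395}\right) \left(-2 + 21 \cdot 2\right) = \frac{103094 \left(-2 + 42\right)}{395} = \frac{103094}{395} \cdot 40 = \frac{824752}{79}$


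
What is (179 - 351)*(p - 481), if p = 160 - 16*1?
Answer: 57964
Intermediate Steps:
p = 144 (p = 160 - 16 = 144)
(179 - 351)*(p - 481) = (179 - 351)*(144 - 481) = -172*(-337) = 57964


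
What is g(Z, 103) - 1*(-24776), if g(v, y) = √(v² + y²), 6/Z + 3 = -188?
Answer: 24776 + √387026965/191 ≈ 24879.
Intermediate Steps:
Z = -6/191 (Z = 6/(-3 - 188) = 6/(-191) = 6*(-1/191) = -6/191 ≈ -0.031414)
g(Z, 103) - 1*(-24776) = √((-6/191)² + 103²) - 1*(-24776) = √(36/36481 + 10609) + 24776 = √(387026965/36481) + 24776 = √387026965/191 + 24776 = 24776 + √387026965/191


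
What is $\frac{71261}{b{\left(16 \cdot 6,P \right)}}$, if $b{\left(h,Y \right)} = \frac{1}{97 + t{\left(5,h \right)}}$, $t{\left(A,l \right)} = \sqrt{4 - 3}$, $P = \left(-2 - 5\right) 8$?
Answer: $6983578$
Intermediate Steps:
$P = -56$ ($P = \left(-7\right) 8 = -56$)
$t{\left(A,l \right)} = 1$ ($t{\left(A,l \right)} = \sqrt{1} = 1$)
$b{\left(h,Y \right)} = \frac{1}{98}$ ($b{\left(h,Y \right)} = \frac{1}{97 + 1} = \frac{1}{98}$)
$\frac{71261}{b{\left(16 \cdot 6,P \right)}} = 71261 \frac{1}{\frac{1}{98}} = 71261 \cdot 98 = 6983578$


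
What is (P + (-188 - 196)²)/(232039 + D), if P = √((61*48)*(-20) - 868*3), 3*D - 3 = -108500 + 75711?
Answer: 442368/663331 + 18*I*√1699/663331 ≈ 0.66689 + 0.0011185*I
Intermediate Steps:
D = -32786/3 (D = 1 + (-108500 + 75711)/3 = 1 + (⅓)*(-32789) = 1 - 32789/3 = -32786/3 ≈ -10929.)
P = 6*I*√1699 (P = √(2928*(-20) - 2604) = √(-58560 - 2604) = √(-61164) = 6*I*√1699 ≈ 247.31*I)
(P + (-188 - 196)²)/(232039 + D) = (6*I*√1699 + (-188 - 196)²)/(232039 - 32786/3) = (6*I*√1699 + (-384)²)/(663331/3) = (6*I*√1699 + 147456)*(3/663331) = (147456 + 6*I*√1699)*(3/663331) = 442368/663331 + 18*I*√1699/663331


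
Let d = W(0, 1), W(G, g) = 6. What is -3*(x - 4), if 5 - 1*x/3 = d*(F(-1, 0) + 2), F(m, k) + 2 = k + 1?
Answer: 21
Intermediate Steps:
F(m, k) = -1 + k (F(m, k) = -2 + (k + 1) = -2 + (1 + k) = -1 + k)
d = 6
x = -3 (x = 15 - 18*((-1 + 0) + 2) = 15 - 18*(-1 + 2) = 15 - 18 = -3)
-3*(x - 4) = -3*(-3 - 4) = -3*(-7) = 21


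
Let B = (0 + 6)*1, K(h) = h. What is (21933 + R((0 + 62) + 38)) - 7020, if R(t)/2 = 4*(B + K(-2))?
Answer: 14945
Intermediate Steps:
B = 6 (B = 6*1 = 6)
R(t) = 32 (R(t) = 2*(4*(6 - 2)) = 2*(4*4) = 2*16 = 32)
(21933 + R((0 + 62) + 38)) - 7020 = (21933 + 32) - 7020 = 21965 - 7020 = 14945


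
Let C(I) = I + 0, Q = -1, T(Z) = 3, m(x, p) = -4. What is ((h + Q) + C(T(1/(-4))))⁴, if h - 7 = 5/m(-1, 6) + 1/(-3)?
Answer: 62742241/20736 ≈ 3025.8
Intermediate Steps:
C(I) = I
h = 65/12 (h = 7 + (5/(-4) + 1/(-3)) = 7 + (5*(-¼) + 1*(-⅓)) = 7 + (-5/4 - ⅓) = 7 - 19/12 = 65/12 ≈ 5.4167)
((h + Q) + C(T(1/(-4))))⁴ = ((65/12 - 1) + 3)⁴ = (53/12 + 3)⁴ = (89/12)⁴ = 62742241/20736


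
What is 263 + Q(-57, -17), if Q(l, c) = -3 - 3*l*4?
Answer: 944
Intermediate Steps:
Q(l, c) = -3 - 12*l
263 + Q(-57, -17) = 263 + (-3 - 12*(-57)) = 263 + (-3 + 684) = 263 + 681 = 944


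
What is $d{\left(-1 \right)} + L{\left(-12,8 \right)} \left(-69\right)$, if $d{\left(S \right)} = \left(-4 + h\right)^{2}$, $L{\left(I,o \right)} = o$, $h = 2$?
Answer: $-548$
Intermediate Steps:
$d{\left(S \right)} = 4$ ($d{\left(S \right)} = \left(-4 + 2\right)^{2} = \left(-2\right)^{2} = 4$)
$d{\left(-1 \right)} + L{\left(-12,8 \right)} \left(-69\right) = 4 + 8 \left(-69\right) = 4 - 552 = -548$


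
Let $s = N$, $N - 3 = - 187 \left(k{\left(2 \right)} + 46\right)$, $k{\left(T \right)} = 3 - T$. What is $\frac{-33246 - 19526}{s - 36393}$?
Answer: $\frac{52772}{45179} \approx 1.1681$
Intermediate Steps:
$N = -8786$ ($N = 3 - 187 \left(\left(3 - 2\right) + 46\right) = 3 - 187 \left(1 + 46\right) = 3 - 8789 = -8786$)
$s = -8786$
$\frac{-33246 - 19526}{s - 36393} = \frac{-33246 - 19526}{-8786 - 36393} = - \frac{52772}{-45179} = \left(-52772\right) \left(- \frac{1}{45179}\right) = \frac{52772}{45179}$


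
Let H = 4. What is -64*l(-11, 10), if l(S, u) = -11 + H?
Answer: 448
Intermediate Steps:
l(S, u) = -7 (l(S, u) = -11 + 4 = -7)
-64*l(-11, 10) = -64*(-7) = 448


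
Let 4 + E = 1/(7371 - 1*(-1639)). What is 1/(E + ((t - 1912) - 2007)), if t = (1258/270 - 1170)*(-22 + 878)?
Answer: -48654/48724775707 ≈ -9.9855e-7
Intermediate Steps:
t = -134666776/135 (t = (1258*(1/270) - 1170)*856 = (629/135 - 1170)*856 = -157321/135*856 = -134666776/135 ≈ -9.9753e+5)
E = -36039/9010 (E = -4 + 1/(7371 - 1*(-1639)) = -4 + 1/(7371 + 1639) = -4 + 1/9010 = -36039/9010 ≈ -3.9999)
1/(E + ((t - 1912) - 2007)) = 1/(-36039/9010 + ((-134666776/135 - 1912) - 2007)) = 1/(-36039/9010 + (-134924896/135 - 2007)) = 1/(-36039/9010 - 135195841/135) = 1/(-48724775707/48654) = -48654/48724775707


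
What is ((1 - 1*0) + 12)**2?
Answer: 169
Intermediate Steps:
((1 - 1*0) + 12)**2 = ((1 + 0) + 12)**2 = (1 + 12)**2 = 13**2 = 169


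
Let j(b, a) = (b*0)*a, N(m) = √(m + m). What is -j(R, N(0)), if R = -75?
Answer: 0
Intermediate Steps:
N(m) = √2*√m (N(m) = √(2*m) = √2*√m)
j(b, a) = 0 (j(b, a) = 0*a = 0)
-j(R, N(0)) = -1*0 = 0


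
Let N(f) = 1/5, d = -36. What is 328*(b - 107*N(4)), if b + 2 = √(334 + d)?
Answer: -38376/5 + 328*√298 ≈ -2013.0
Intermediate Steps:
N(f) = ⅕ (N(f) = 1*(⅕) = ⅕)
b = -2 + √298 (b = -2 + √(334 - 36) = -2 + √298 ≈ 15.263)
328*(b - 107*N(4)) = 328*((-2 + √298) - 107*⅕) = 328*((-2 + √298) - 107/5) = 328*(-117/5 + √298) = -38376/5 + 328*√298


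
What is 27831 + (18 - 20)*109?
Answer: 27613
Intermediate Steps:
27831 + (18 - 20)*109 = 27831 - 2*109 = 27831 - 218 = 27613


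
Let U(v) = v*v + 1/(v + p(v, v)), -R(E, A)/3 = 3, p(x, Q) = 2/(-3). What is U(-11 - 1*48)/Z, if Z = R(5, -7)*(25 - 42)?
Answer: 623096/27387 ≈ 22.752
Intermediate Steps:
p(x, Q) = -⅔ (p(x, Q) = 2*(-⅓) = -⅔)
R(E, A) = -9 (R(E, A) = -3*3 = -9)
U(v) = v² + 1/(-⅔ + v) (U(v) = v*v + 1/(v - ⅔) = v² + 1/(-⅔ + v))
Z = 153 (Z = -9*(25 - 42) = -9*(-17) = 153)
U(-11 - 1*48)/Z = ((3 - 2*(-11 - 1*48)² + 3*(-11 - 1*48)³)/(-2 + 3*(-11 - 1*48)))/153 = ((3 - 2*(-11 - 48)² + 3*(-11 - 48)³)/(-2 + 3*(-11 - 48)))*(1/153) = ((3 - 2*(-59)² + 3*(-59)³)/(-2 + 3*(-59)))*(1/153) = ((3 - 2*3481 + 3*(-205379))/(-2 - 177))*(1/153) = ((3 - 6962 - 616137)/(-179))*(1/153) = -1/179*(-623096)*(1/153) = (623096/179)*(1/153) = 623096/27387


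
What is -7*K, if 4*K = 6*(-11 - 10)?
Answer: 441/2 ≈ 220.50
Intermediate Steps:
K = -63/2 (K = (6*(-11 - 10))/4 = (6*(-21))/4 = (¼)*(-126) = -63/2 ≈ -31.500)
-7*K = -7*(-63/2) = 441/2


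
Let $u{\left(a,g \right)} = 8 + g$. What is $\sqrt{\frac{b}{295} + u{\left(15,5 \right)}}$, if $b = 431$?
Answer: $\frac{3 \sqrt{139830}}{295} \approx 3.8028$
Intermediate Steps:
$\sqrt{\frac{b}{295} + u{\left(15,5 \right)}} = \sqrt{\frac{431}{295} + \left(8 + 5\right)} = \sqrt{431 \cdot \frac{1}{295} + 13} = \sqrt{\frac{431}{295} + 13} = \sqrt{\frac{4266}{295}} = \frac{3 \sqrt{139830}}{295}$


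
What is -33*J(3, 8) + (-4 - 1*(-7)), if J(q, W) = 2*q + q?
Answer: -294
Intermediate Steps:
J(q, W) = 3*q
-33*J(3, 8) + (-4 - 1*(-7)) = -99*3 + (-4 - 1*(-7)) = -33*9 + (-4 + 7) = -297 + 3 = -294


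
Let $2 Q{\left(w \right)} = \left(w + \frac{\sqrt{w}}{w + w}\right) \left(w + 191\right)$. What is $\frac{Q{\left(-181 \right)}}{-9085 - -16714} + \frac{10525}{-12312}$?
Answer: $- \frac{30479195}{31309416} - \frac{5 i \sqrt{181}}{2761698} \approx -0.97348 - 2.4358 \cdot 10^{-5} i$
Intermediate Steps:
$Q{\left(w \right)} = \frac{\left(191 + w\right) \left(w + \frac{1}{2 \sqrt{w}}\right)}{2}$ ($Q{\left(w \right)} = \frac{\left(w + \frac{\sqrt{w}}{w + w}\right) \left(w + 191\right)}{2} = \frac{\left(w + \frac{\sqrt{w}}{2 w}\right) \left(191 + w\right)}{2} = \frac{\left(w + \frac{1}{2 w} \sqrt{w}\right) \left(191 + w\right)}{2} = \frac{\left(w + \frac{1}{2 \sqrt{w}}\right) \left(191 + w\right)}{2} = \frac{\left(191 + w\right) \left(w + \frac{1}{2 \sqrt{w}}\right)}{2}$)
$\frac{Q{\left(-181 \right)}}{-9085 - -16714} + \frac{10525}{-12312} = \frac{\frac{1}{4} \frac{1}{\sqrt{-181}} \left(191 - 181 + 2 \left(-181\right)^{\frac{5}{2}} + 382 \left(-181\right)^{\frac{3}{2}}\right)}{-9085 - -16714} + \frac{10525}{-12312} = \frac{\frac{1}{4} \left(- \frac{i \sqrt{181}}{181}\right) \left(191 - 181 + 2 \cdot 32761 i \sqrt{181} + 382 \left(- 181 i \sqrt{181}\right)\right)}{-9085 + 16714} + 10525 \left(- \frac{1}{12312}\right) = \frac{\frac{1}{4} \left(- \frac{i \sqrt{181}}{181}\right) \left(191 - 181 + 65522 i \sqrt{181} - 69142 i \sqrt{181}\right)}{7629} - \frac{10525}{12312} = \frac{- \frac{i \sqrt{181}}{181} \left(10 - 3620 i \sqrt{181}\right)}{4} \cdot \frac{1}{7629} - \frac{10525}{12312} = - \frac{i \sqrt{181} \left(10 - 3620 i \sqrt{181}\right)}{724} \cdot \frac{1}{7629} - \frac{10525}{12312} = - \frac{i \sqrt{181} \left(10 - 3620 i \sqrt{181}\right)}{5523396} - \frac{10525}{12312} = - \frac{10525}{12312} - \frac{i \sqrt{181} \left(10 - 3620 i \sqrt{181}\right)}{5523396}$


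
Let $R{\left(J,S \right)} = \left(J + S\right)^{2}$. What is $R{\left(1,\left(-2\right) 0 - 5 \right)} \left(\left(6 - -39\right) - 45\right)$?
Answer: $0$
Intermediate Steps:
$R{\left(1,\left(-2\right) 0 - 5 \right)} \left(\left(6 - -39\right) - 45\right) = \left(1 - 5\right)^{2} \left(\left(6 - -39\right) - 45\right) = \left(1 + \left(0 - 5\right)\right)^{2} \left(\left(6 + 39\right) - 45\right) = \left(1 - 5\right)^{2} \left(45 - 45\right) = \left(-4\right)^{2} \cdot 0 = 16 \cdot 0 = 0$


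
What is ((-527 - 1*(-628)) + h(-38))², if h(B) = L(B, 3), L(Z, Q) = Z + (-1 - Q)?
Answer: 3481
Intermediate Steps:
L(Z, Q) = -1 + Z - Q
h(B) = -4 + B (h(B) = -1 + B - 1*3 = -1 + B - 3 = -4 + B)
((-527 - 1*(-628)) + h(-38))² = ((-527 - 1*(-628)) + (-4 - 38))² = ((-527 + 628) - 42)² = (101 - 42)² = 59² = 3481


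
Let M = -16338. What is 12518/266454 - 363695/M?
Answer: 16185417769/725554242 ≈ 22.308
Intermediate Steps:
12518/266454 - 363695/M = 12518/266454 - 363695/(-16338) = 12518*(1/266454) - 363695*(-1/16338) = 6259/133227 + 363695/16338 = 16185417769/725554242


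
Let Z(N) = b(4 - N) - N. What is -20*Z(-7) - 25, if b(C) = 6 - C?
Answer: -65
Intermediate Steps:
Z(N) = 2 (Z(N) = (6 - (4 - N)) - N = (6 + (-4 + N)) - N = (2 + N) - N = 2)
-20*Z(-7) - 25 = -20*2 - 25 = -40 - 25 = -65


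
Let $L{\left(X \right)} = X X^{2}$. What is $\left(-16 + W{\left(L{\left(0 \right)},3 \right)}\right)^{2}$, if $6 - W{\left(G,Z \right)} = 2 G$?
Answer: $100$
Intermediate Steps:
$L{\left(X \right)} = X^{3}$
$W{\left(G,Z \right)} = 6 - 2 G$
$\left(-16 + W{\left(L{\left(0 \right)},3 \right)}\right)^{2} = \left(-16 + \left(6 - 2 \cdot 0^{3}\right)\right)^{2} = \left(-16 + \left(6 - 0\right)\right)^{2} = \left(-16 + \left(6 + 0\right)\right)^{2} = \left(-16 + 6\right)^{2} = \left(-10\right)^{2} = 100$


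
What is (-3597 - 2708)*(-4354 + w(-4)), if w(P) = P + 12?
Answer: 27401530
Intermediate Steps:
w(P) = 12 + P
(-3597 - 2708)*(-4354 + w(-4)) = (-3597 - 2708)*(-4354 + (12 - 4)) = -6305*(-4354 + 8) = -6305*(-4346) = 27401530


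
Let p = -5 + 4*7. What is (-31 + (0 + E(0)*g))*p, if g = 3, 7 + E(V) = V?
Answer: -1196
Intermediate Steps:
E(V) = -7 + V
p = 23 (p = -5 + 28 = 23)
(-31 + (0 + E(0)*g))*p = (-31 + (0 + (-7 + 0)*3))*23 = (-31 + (0 - 7*3))*23 = (-31 + (0 - 21))*23 = (-31 - 21)*23 = -52*23 = -1196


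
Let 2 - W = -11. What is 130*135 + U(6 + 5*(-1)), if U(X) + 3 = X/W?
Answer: 228112/13 ≈ 17547.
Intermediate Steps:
W = 13 (W = 2 - 1*(-11) = 2 + 11 = 13)
U(X) = -3 + X/13
130*135 + U(6 + 5*(-1)) = 130*135 + (-3 + (6 + 5*(-1))/13) = 17550 + (-3 + (6 - 5)/13) = 17550 + (-3 + (1/13)*1) = 17550 + (-3 + 1/13) = 17550 - 38/13 = 228112/13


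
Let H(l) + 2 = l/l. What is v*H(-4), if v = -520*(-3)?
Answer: -1560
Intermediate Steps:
H(l) = -1 (H(l) = -2 + l/l = -2 + 1 = -1)
v = 1560
v*H(-4) = 1560*(-1) = -1560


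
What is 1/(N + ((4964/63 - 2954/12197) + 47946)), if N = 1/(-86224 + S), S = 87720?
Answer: 1149542856/55206280811963 ≈ 2.0823e-5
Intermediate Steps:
N = 1/1496 (N = 1/(-86224 + 87720) = 1/1496 ≈ 0.00066845)
1/(N + ((4964/63 - 2954/12197) + 47946)) = 1/(1/1496 + ((4964/63 - 2954/12197) + 47946)) = 1/(1/1496 + (60359806/768411 + 47946)) = 1/(1/1496 + 36902593612/768411) = 1/(55206280811963/1149542856) = 1149542856/55206280811963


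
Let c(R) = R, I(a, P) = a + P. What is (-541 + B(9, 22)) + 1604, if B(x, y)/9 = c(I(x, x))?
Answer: 1225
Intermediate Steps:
I(a, P) = P + a
B(x, y) = 18*x (B(x, y) = 9*(x + x) = 9*(2*x) = 18*x)
(-541 + B(9, 22)) + 1604 = (-541 + 18*9) + 1604 = (-541 + 162) + 1604 = -379 + 1604 = 1225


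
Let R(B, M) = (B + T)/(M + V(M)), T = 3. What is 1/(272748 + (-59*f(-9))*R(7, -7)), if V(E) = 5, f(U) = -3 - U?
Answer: 1/274518 ≈ 3.6427e-6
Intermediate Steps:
R(B, M) = (3 + B)/(5 + M) (R(B, M) = (B + 3)/(M + 5) = (3 + B)/(5 + M))
1/(272748 + (-59*f(-9))*R(7, -7)) = 1/(272748 + (-59*(-3 - 1*(-9)))*((3 + 7)/(5 - 7))) = 1/(272748 + (-59*(-3 + 9))*(10/(-2))) = 1/(272748 + (-59*6)*(-½*10)) = 1/(272748 - 354*(-5)) = 1/(272748 + 1770) = 1/274518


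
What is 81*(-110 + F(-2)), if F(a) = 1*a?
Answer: -9072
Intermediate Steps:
F(a) = a
81*(-110 + F(-2)) = 81*(-110 - 2) = 81*(-112) = -9072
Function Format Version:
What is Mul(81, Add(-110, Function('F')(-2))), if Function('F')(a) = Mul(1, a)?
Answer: -9072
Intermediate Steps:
Function('F')(a) = a
Mul(81, Add(-110, Function('F')(-2))) = Mul(81, Add(-110, -2)) = Mul(81, -112) = -9072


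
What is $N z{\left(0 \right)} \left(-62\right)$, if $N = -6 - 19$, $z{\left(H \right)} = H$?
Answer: $0$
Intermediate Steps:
$N = -25$ ($N = -6 - 19 = -25$)
$N z{\left(0 \right)} \left(-62\right) = \left(-25\right) 0 \left(-62\right) = 0 \left(-62\right) = 0$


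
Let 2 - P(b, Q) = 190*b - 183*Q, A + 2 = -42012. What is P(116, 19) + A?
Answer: -60575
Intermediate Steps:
A = -42014 (A = -2 - 42012 = -42014)
P(b, Q) = 2 - 190*b + 183*Q (P(b, Q) = 2 - (190*b - 183*Q) = 2 - (-183*Q + 190*b) = 2 + (-190*b + 183*Q) = 2 - 190*b + 183*Q)
P(116, 19) + A = (2 - 190*116 + 183*19) - 42014 = (2 - 22040 + 3477) - 42014 = -18561 - 42014 = -60575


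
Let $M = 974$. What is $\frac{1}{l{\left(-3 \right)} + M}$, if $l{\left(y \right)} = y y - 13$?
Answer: $\frac{1}{970} \approx 0.0010309$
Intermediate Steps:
$l{\left(y \right)} = -13 + y^{2}$ ($l{\left(y \right)} = y^{2} - 13 = -13 + y^{2}$)
$\frac{1}{l{\left(-3 \right)} + M} = \frac{1}{\left(-13 + \left(-3\right)^{2}\right) + 974} = \frac{1}{\left(-13 + 9\right) + 974} = \frac{1}{-4 + 974} = \frac{1}{970}$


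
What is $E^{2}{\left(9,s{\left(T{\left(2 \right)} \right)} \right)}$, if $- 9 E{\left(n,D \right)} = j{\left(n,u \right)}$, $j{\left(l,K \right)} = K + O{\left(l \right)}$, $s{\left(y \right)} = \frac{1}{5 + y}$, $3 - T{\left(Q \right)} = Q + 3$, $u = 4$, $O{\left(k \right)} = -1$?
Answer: $\frac{1}{9} \approx 0.11111$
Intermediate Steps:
$T{\left(Q \right)} = - Q$ ($T{\left(Q \right)} = 3 - \left(Q + 3\right) = 3 - \left(3 + Q\right) = - Q$)
$j{\left(l,K \right)} = -1 + K$ ($j{\left(l,K \right)} = K - 1 = -1 + K$)
$E{\left(n,D \right)} = - \frac{1}{3}$ ($E{\left(n,D \right)} = - \frac{-1 + 4}{9} = \left(- \frac{1}{9}\right) 3 = - \frac{1}{3}$)
$E^{2}{\left(9,s{\left(T{\left(2 \right)} \right)} \right)} = \left(- \frac{1}{3}\right)^{2} = \frac{1}{9}$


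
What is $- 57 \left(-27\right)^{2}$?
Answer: $-41553$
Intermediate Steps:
$- 57 \left(-27\right)^{2} = \left(-57\right) 729 = -41553$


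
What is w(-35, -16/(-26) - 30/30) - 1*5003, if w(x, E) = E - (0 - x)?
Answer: -65499/13 ≈ -5038.4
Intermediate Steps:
w(x, E) = E + x (w(x, E) = E - (-1)*x = E + x)
w(-35, -16/(-26) - 30/30) - 1*5003 = ((-16/(-26) - 30/30) - 35) - 1*5003 = ((-16*(-1/26) - 30*1/30) - 35) - 5003 = ((8/13 - 1) - 35) - 5003 = (-5/13 - 35) - 5003 = -460/13 - 5003 = -65499/13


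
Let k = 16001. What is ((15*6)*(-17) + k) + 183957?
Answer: 198428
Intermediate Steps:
((15*6)*(-17) + k) + 183957 = ((15*6)*(-17) + 16001) + 183957 = (90*(-17) + 16001) + 183957 = (-1530 + 16001) + 183957 = 14471 + 183957 = 198428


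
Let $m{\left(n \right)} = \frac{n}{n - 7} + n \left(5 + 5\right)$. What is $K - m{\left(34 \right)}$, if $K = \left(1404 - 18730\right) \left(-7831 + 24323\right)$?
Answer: $- \frac{7714999798}{27} \approx -2.8574 \cdot 10^{8}$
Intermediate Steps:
$m{\left(n \right)} = 10 n + \frac{n}{-7 + n}$ ($m{\left(n \right)} = \frac{n}{-7 + n} + n 10 = \frac{n}{-7 + n} + 10 n = 10 n + \frac{n}{-7 + n}$)
$K = -285740392$ ($K = \left(-17326\right) 16492 = -285740392$)
$K - m{\left(34 \right)} = -285740392 - \frac{34 \left(-69 + 10 \cdot 34\right)}{-7 + 34} = -285740392 - \frac{34 \left(-69 + 340\right)}{27} = -285740392 - 34 \cdot \frac{1}{27} \cdot 271 = -285740392 - \frac{9214}{27} = - \frac{7714999798}{27}$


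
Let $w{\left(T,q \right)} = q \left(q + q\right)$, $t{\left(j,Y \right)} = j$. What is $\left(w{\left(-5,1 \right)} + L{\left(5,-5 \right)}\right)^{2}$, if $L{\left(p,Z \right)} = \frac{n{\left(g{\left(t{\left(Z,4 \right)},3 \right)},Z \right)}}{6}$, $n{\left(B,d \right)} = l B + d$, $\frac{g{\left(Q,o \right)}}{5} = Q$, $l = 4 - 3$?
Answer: $9$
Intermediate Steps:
$l = 1$
$w{\left(T,q \right)} = 2 q^{2}$ ($w{\left(T,q \right)} = q 2 q = 2 q^{2}$)
$g{\left(Q,o \right)} = 5 Q$
$n{\left(B,d \right)} = B + d$ ($n{\left(B,d \right)} = 1 B + d = B + d$)
$L{\left(p,Z \right)} = Z$ ($L{\left(p,Z \right)} = \frac{5 Z + Z}{6} = 6 Z \frac{1}{6} = Z$)
$\left(w{\left(-5,1 \right)} + L{\left(5,-5 \right)}\right)^{2} = \left(2 \cdot 1^{2} - 5\right)^{2} = \left(2 \cdot 1 - 5\right)^{2} = \left(2 - 5\right)^{2} = \left(-3\right)^{2} = 9$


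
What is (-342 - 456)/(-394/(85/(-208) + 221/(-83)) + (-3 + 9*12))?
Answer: -42312354/12369431 ≈ -3.4207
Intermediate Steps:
(-342 - 456)/(-394/(85/(-208) + 221/(-83)) + (-3 + 9*12)) = -798/(-394/(85*(-1/208) + 221*(-1/83)) + (-3 + 108)) = -798/(-394/(-85/208 - 221/83) + 105) = -798/(-394/(-53023/17264) + 105) = -798/(-394*(-17264/53023) + 105) = -798/(6802016/53023 + 105) = -798/12369431/53023 = -798*53023/12369431 = -42312354/12369431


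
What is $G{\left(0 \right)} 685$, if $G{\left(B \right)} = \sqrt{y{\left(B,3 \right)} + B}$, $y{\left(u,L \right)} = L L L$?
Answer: $2055 \sqrt{3} \approx 3559.4$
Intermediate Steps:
$y{\left(u,L \right)} = L^{3}$ ($y{\left(u,L \right)} = L^{2} L = L^{3}$)
$G{\left(B \right)} = \sqrt{27 + B}$ ($G{\left(B \right)} = \sqrt{3^{3} + B} = \sqrt{27 + B}$)
$G{\left(0 \right)} 685 = \sqrt{27 + 0} \cdot 685 = \sqrt{27} \cdot 685 = 3 \sqrt{3} \cdot 685 = 2055 \sqrt{3}$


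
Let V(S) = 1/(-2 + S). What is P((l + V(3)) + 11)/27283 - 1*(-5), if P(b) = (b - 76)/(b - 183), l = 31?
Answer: 19098133/3819620 ≈ 5.0000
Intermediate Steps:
P(b) = (-76 + b)/(-183 + b)
P((l + V(3)) + 11)/27283 - 1*(-5) = ((-76 + ((31 + 1/(-2 + 3)) + 11))/(-183 + ((31 + 1/(-2 + 3)) + 11)))/27283 - 1*(-5) = ((-76 + ((31 + 1/1) + 11))/(-183 + ((31 + 1/1) + 11)))*(1/27283) + 5 = ((-76 + ((31 + 1) + 11))/(-183 + ((31 + 1) + 11)))*(1/27283) + 5 = ((-76 + (32 + 11))/(-183 + (32 + 11)))*(1/27283) + 5 = ((-76 + 43)/(-183 + 43))*(1/27283) + 5 = (-33/(-140))*(1/27283) + 5 = -1/140*(-33)*(1/27283) + 5 = (33/140)*(1/27283) + 5 = 33/3819620 + 5 = 19098133/3819620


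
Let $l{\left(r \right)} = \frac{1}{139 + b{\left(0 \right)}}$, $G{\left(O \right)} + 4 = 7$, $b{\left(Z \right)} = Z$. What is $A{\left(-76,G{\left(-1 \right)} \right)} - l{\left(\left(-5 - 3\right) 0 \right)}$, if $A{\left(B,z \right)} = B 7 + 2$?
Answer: $- \frac{73671}{139} \approx -530.01$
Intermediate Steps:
$G{\left(O \right)} = 3$ ($G{\left(O \right)} = -4 + 7 = 3$)
$A{\left(B,z \right)} = 2 + 7 B$ ($A{\left(B,z \right)} = 7 B + 2 = 2 + 7 B$)
$l{\left(r \right)} = \frac{1}{139}$ ($l{\left(r \right)} = \frac{1}{139 + 0} = \frac{1}{139}$)
$A{\left(-76,G{\left(-1 \right)} \right)} - l{\left(\left(-5 - 3\right) 0 \right)} = \left(2 + 7 \left(-76\right)\right) - \frac{1}{139} = \left(2 - 532\right) - \frac{1}{139} = -530 - \frac{1}{139} = - \frac{73671}{139}$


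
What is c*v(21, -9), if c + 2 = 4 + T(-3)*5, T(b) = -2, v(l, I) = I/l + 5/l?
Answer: 32/21 ≈ 1.5238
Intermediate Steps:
v(l, I) = 5/l + I/l
c = -8 (c = -2 + (4 - 2*5) = -2 + (4 - 10) = -2 - 6 = -8)
c*v(21, -9) = -8*(5 - 9)/21 = -8*(-4)/21 = -8*(-4/21) = 32/21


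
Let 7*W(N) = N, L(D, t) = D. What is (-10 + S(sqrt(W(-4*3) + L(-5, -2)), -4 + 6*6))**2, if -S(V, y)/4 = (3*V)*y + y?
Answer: -6797124/7 + 105984*I*sqrt(329)/7 ≈ -9.7102e+5 + 2.7463e+5*I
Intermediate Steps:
W(N) = N/7
S(V, y) = -4*y - 12*V*y (S(V, y) = -4*((3*V)*y + y) = -4*(3*V*y + y) = -4*(y + 3*V*y) = -4*y - 12*V*y)
(-10 + S(sqrt(W(-4*3) + L(-5, -2)), -4 + 6*6))**2 = (-10 - 4*(-4 + 6*6)*(1 + 3*sqrt((-4*3)/7 - 5)))**2 = (-10 - 4*(-4 + 36)*(1 + 3*sqrt((1/7)*(-12) - 5)))**2 = (-10 - 4*32*(1 + 3*sqrt(-12/7 - 5)))**2 = (-10 - 4*32*(1 + 3*sqrt(-47/7)))**2 = (-10 - 4*32*(1 + 3*(I*sqrt(329)/7)))**2 = (-10 - 4*32*(1 + 3*I*sqrt(329)/7))**2 = (-10 + (-128 - 384*I*sqrt(329)/7))**2 = (-138 - 384*I*sqrt(329)/7)**2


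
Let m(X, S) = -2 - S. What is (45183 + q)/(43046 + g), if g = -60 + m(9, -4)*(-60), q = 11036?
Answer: 56219/42866 ≈ 1.3115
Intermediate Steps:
g = -180 (g = -60 + (-2 - 1*(-4))*(-60) = -60 + (-2 + 4)*(-60) = -60 + 2*(-60) = -60 - 120 = -180)
(45183 + q)/(43046 + g) = (45183 + 11036)/(43046 - 180) = 56219/42866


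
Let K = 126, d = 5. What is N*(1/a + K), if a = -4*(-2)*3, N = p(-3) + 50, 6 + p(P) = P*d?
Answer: 87725/24 ≈ 3655.2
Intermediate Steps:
p(P) = -6 + 5*P (p(P) = -6 + P*5 = -6 + 5*P)
N = 29 (N = (-6 + 5*(-3)) + 50 = (-6 - 15) + 50 = -21 + 50 = 29)
a = 24 (a = 8*3 = 24)
N*(1/a + K) = 29*(1/24 + 126) = 29*(3025/24) = 87725/24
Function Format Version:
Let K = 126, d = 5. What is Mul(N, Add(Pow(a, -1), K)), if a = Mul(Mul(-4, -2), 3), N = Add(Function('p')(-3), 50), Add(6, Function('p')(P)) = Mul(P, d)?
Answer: Rational(87725, 24) ≈ 3655.2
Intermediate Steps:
Function('p')(P) = Add(-6, Mul(5, P)) (Function('p')(P) = Add(-6, Mul(P, 5)) = Add(-6, Mul(5, P)))
N = 29 (N = Add(Add(-6, Mul(5, -3)), 50) = Add(Add(-6, -15), 50) = Add(-21, 50) = 29)
a = 24 (a = Mul(8, 3) = 24)
Mul(N, Add(Pow(a, -1), K)) = Mul(29, Add(Pow(24, -1), 126)) = Mul(29, Add(Rational(1, 24), 126)) = Mul(29, Rational(3025, 24)) = Rational(87725, 24)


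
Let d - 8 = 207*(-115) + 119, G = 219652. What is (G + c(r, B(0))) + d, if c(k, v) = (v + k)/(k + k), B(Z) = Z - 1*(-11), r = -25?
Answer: 4899357/25 ≈ 1.9597e+5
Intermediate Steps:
d = -23678 (d = 8 + (207*(-115) + 119) = 8 + (-23805 + 119) = 8 - 23686 = -23678)
B(Z) = 11 + Z (B(Z) = Z + 11 = 11 + Z)
c(k, v) = (k + v)/(2*k) (c(k, v) = (k + v)/((2*k)) = (k + v)*(1/(2*k)) = (k + v)/(2*k))
(G + c(r, B(0))) + d = (219652 + (½)*(-25 + (11 + 0))/(-25)) - 23678 = (219652 + (½)*(-1/25)*(-25 + 11)) - 23678 = (219652 + (½)*(-1/25)*(-14)) - 23678 = (219652 + 7/25) - 23678 = 5491307/25 - 23678 = 4899357/25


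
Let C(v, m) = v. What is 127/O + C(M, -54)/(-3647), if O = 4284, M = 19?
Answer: 54539/2231964 ≈ 0.024435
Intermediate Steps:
127/O + C(M, -54)/(-3647) = 127/4284 + 19/(-3647) = 127*(1/4284) + 19*(-1/3647) = 127/4284 - 19/3647 = 54539/2231964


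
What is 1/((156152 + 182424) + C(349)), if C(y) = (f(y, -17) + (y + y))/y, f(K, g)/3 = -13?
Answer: 349/118163683 ≈ 2.9535e-6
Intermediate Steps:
f(K, g) = -39 (f(K, g) = 3*(-13) = -39)
C(y) = (-39 + 2*y)/y (C(y) = (-39 + (y + y))/y = (-39 + 2*y)/y)
1/((156152 + 182424) + C(349)) = 1/((156152 + 182424) + (2 - 39/349)) = 1/(338576 + (2 - 39*1/349)) = 1/(338576 + (2 - 39/349)) = 1/(338576 + 659/349) = 1/(118163683/349) = 349/118163683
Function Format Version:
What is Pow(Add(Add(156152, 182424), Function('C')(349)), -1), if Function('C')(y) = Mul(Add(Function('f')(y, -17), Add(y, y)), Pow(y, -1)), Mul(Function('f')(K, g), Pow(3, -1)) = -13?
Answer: Rational(349, 118163683) ≈ 2.9535e-6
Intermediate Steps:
Function('f')(K, g) = -39 (Function('f')(K, g) = Mul(3, -13) = -39)
Function('C')(y) = Mul(Pow(y, -1), Add(-39, Mul(2, y))) (Function('C')(y) = Mul(Add(-39, Add(y, y)), Pow(y, -1)) = Mul(Add(-39, Mul(2, y)), Pow(y, -1)) = Mul(Pow(y, -1), Add(-39, Mul(2, y))))
Pow(Add(Add(156152, 182424), Function('C')(349)), -1) = Pow(Add(Add(156152, 182424), Add(2, Mul(-39, Pow(349, -1)))), -1) = Pow(Add(338576, Add(2, Mul(-39, Rational(1, 349)))), -1) = Pow(Add(338576, Add(2, Rational(-39, 349))), -1) = Pow(Add(338576, Rational(659, 349)), -1) = Pow(Rational(118163683, 349), -1) = Rational(349, 118163683)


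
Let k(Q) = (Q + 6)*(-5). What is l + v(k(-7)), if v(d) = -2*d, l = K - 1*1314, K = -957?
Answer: -2281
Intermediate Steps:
k(Q) = -30 - 5*Q (k(Q) = (6 + Q)*(-5) = -30 - 5*Q)
l = -2271 (l = -957 - 1*1314 = -957 - 1314 = -2271)
l + v(k(-7)) = -2271 - 2*(-30 - 5*(-7)) = -2271 - 2*(-30 + 35) = -2271 - 2*5 = -2271 - 10 = -2281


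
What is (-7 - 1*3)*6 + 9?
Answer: -51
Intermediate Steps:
(-7 - 1*3)*6 + 9 = (-7 - 3)*6 + 9 = -10*6 + 9 = -60 + 9 = -51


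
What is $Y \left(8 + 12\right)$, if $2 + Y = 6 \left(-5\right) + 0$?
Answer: $-640$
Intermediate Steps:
$Y = -32$ ($Y = -2 + \left(6 \left(-5\right) + 0\right) = -2 + \left(-30 + 0\right) = -2 - 30 = -32$)
$Y \left(8 + 12\right) = - 32 \left(8 + 12\right) = \left(-32\right) 20 = -640$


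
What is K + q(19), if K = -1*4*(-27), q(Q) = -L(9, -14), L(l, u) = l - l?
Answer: 108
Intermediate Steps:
L(l, u) = 0
q(Q) = 0 (q(Q) = -1*0 = 0)
K = 108 (K = -4*(-27) = 108)
K + q(19) = 108 + 0 = 108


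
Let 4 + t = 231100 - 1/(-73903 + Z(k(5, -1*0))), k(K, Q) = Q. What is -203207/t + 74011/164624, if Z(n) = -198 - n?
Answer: -1211484889628301/2819094583798928 ≈ -0.42974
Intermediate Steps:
t = 17124444697/74101 (t = -4 + (231100 - 1/(-73903 + (-198 - (-1)*0))) = -4 + (231100 - 1/(-73903 + (-198 - 1*0))) = -4 + (231100 - 1/(-73903 + (-198 + 0))) = -4 + (231100 - 1/(-73903 - 198)) = -4 + (231100 - 1/(-74101)) = -4 + (231100 - 1*(-1/74101)) = -4 + (231100 + 1/74101) = -4 + 17124741101/74101 = 17124444697/74101 ≈ 2.3110e+5)
-203207/t + 74011/164624 = -203207/17124444697/74101 + 74011/164624 = -203207*74101/17124444697 + 74011*(1/164624) = -15057841907/17124444697 + 74011/164624 = -1211484889628301/2819094583798928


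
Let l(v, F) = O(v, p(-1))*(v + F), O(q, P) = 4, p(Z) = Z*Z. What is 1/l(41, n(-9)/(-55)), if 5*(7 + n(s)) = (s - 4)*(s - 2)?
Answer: 275/44668 ≈ 0.0061565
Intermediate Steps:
n(s) = -7 + (-4 + s)*(-2 + s)/5 (n(s) = -7 + ((s - 4)*(s - 2))/5 = -7 + ((-4 + s)*(-2 + s))/5 = -7 + (-4 + s)*(-2 + s)/5)
p(Z) = Z²
l(v, F) = 4*F + 4*v (l(v, F) = 4*(v + F) = 4*(F + v) = 4*F + 4*v)
1/l(41, n(-9)/(-55)) = 1/(4*((-27/5 - 6/5*(-9) + (⅕)*(-9)²)/(-55)) + 4*41) = 1/(4*((-27/5 + 54/5 + (⅕)*81)*(-1/55)) + 164) = 1/(4*((-27/5 + 54/5 + 81/5)*(-1/55)) + 164) = 1/(4*((108/5)*(-1/55)) + 164) = 1/(4*(-108/275) + 164) = 1/(-432/275 + 164) = 1/(44668/275) = 275/44668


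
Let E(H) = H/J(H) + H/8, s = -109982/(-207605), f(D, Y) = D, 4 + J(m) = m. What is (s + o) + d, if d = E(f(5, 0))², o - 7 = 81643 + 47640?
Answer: 1718267467773/13286720 ≈ 1.2932e+5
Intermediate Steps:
J(m) = -4 + m
o = 129290 (o = 7 + (81643 + 47640) = 7 + 129283 = 129290)
s = 109982/207605 (s = -109982*(-1/207605) = 109982/207605 ≈ 0.52977)
E(H) = H/8 + H/(-4 + H) (E(H) = H/(-4 + H) + H/8 = H/8 + H/(-4 + H))
d = 2025/64 (d = ((⅛)*5*(4 + 5)/(-4 + 5))² = ((⅛)*5*9/1)² = ((⅛)*5*1*9)² = (45/8)² = 2025/64 ≈ 31.641)
(s + o) + d = (109982/207605 + 129290) + 2025/64 = 26841360432/207605 + 2025/64 = 1718267467773/13286720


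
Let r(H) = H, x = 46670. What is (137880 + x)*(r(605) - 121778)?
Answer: -22362477150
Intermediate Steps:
(137880 + x)*(r(605) - 121778) = (137880 + 46670)*(605 - 121778) = 184550*(-121173) = -22362477150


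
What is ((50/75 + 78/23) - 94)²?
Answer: 38514436/4761 ≈ 8089.6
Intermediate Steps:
((50/75 + 78/23) - 94)² = ((50*(1/75) + 78*(1/23)) - 94)² = ((⅔ + 78/23) - 94)² = (280/69 - 94)² = (-6206/69)² = 38514436/4761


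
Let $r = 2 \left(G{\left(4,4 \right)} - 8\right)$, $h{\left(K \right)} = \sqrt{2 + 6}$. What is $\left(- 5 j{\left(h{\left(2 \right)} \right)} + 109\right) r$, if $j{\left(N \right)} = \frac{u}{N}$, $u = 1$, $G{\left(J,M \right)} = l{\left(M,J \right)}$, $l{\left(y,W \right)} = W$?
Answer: $-872 + 10 \sqrt{2} \approx -857.86$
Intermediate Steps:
$h{\left(K \right)} = 2 \sqrt{2}$ ($h{\left(K \right)} = \sqrt{8} = 2 \sqrt{2}$)
$G{\left(J,M \right)} = J$
$j{\left(N \right)} = \frac{1}{N}$ ($j{\left(N \right)} = 1 \frac{1}{N} = \frac{1}{N}$)
$r = -8$ ($r = 2 \left(4 - 8\right) = 2 \left(-4\right) = -8$)
$\left(- 5 j{\left(h{\left(2 \right)} \right)} + 109\right) r = \left(- \frac{5}{2 \sqrt{2}} + 109\right) \left(-8\right) = \left(- 5 \frac{\sqrt{2}}{4} + 109\right) \left(-8\right) = \left(- \frac{5 \sqrt{2}}{4} + 109\right) \left(-8\right) = \left(109 - \frac{5 \sqrt{2}}{4}\right) \left(-8\right) = -872 + 10 \sqrt{2}$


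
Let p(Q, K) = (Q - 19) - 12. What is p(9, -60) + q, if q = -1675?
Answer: -1697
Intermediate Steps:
p(Q, K) = -31 + Q (p(Q, K) = (-19 + Q) - 12 = -31 + Q)
p(9, -60) + q = (-31 + 9) - 1675 = -22 - 1675 = -1697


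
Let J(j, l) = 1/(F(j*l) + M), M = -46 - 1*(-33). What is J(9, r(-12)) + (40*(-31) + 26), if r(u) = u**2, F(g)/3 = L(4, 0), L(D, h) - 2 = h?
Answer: -8499/7 ≈ -1214.1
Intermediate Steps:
L(D, h) = 2 + h
F(g) = 6 (F(g) = 3*(2 + 0) = 3*2 = 6)
M = -13 (M = -46 + 33 = -13)
J(j, l) = -1/7 (J(j, l) = 1/(6 - 13) = 1/(-7) = -1/7)
J(9, r(-12)) + (40*(-31) + 26) = -1/7 + (40*(-31) + 26) = -1/7 + (-1240 + 26) = -1/7 - 1214 = -8499/7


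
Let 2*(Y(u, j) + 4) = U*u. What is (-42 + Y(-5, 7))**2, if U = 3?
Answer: 11449/4 ≈ 2862.3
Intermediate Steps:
Y(u, j) = -4 + 3*u/2 (Y(u, j) = -4 + (3*u)/2 = -4 + 3*u/2)
(-42 + Y(-5, 7))**2 = (-42 + (-4 + (3/2)*(-5)))**2 = (-42 + (-4 - 15/2))**2 = (-42 - 23/2)**2 = (-107/2)**2 = 11449/4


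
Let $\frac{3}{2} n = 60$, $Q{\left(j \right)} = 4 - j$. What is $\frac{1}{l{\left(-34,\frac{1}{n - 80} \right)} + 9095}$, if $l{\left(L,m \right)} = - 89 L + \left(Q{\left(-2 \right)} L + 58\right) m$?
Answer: $\frac{20}{242493} \approx 8.2477 \cdot 10^{-5}$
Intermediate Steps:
$n = 40$ ($n = \frac{2}{3} \cdot 60 = 40$)
$l{\left(L,m \right)} = - 89 L + m \left(58 + 6 L\right)$ ($l{\left(L,m \right)} = - 89 L + \left(\left(4 - -2\right) L + 58\right) m = - 89 L + \left(\left(4 + 2\right) L + 58\right) m = - 89 L + \left(6 L + 58\right) m = - 89 L + \left(58 + 6 L\right) m = - 89 L + m \left(58 + 6 L\right)$)
$\frac{1}{l{\left(-34,\frac{1}{n - 80} \right)} + 9095} = \frac{1}{\left(\left(-89\right) \left(-34\right) + \frac{58}{40 - 80} + 6 \left(-34\right) \frac{1}{40 - 80}\right) + 9095} = \frac{1}{\left(3026 + \frac{58}{-40} + 6 \left(-34\right) \frac{1}{-40}\right) + 9095} = \frac{1}{\left(3026 + 58 \left(- \frac{1}{40}\right) + 6 \left(-34\right) \left(- \frac{1}{40}\right)\right) + 9095} = \frac{1}{\left(3026 - \frac{29}{20} + \frac{51}{10}\right) + 9095} = \frac{1}{\frac{60593}{20} + 9095} = \frac{1}{\frac{242493}{20}} = \frac{20}{242493}$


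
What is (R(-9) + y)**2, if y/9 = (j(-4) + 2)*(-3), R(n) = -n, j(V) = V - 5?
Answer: 39204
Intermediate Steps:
j(V) = -5 + V
y = 189 (y = 9*(((-5 - 4) + 2)*(-3)) = 9*((-9 + 2)*(-3)) = 9*(-7*(-3)) = 9*21 = 189)
(R(-9) + y)**2 = (-1*(-9) + 189)**2 = (9 + 189)**2 = 198**2 = 39204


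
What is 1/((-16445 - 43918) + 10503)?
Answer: -1/49860 ≈ -2.0056e-5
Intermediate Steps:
1/((-16445 - 43918) + 10503) = 1/(-60363 + 10503) = 1/(-49860) = -1/49860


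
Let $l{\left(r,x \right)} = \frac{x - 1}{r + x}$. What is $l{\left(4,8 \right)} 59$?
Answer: $\frac{413}{12} \approx 34.417$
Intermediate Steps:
$l{\left(r,x \right)} = \frac{-1 + x}{r + x}$
$l{\left(4,8 \right)} 59 = \frac{-1 + 8}{4 + 8} \cdot 59 = \frac{1}{12} \cdot 7 \cdot 59 = \frac{7}{12} \cdot 59 = \frac{413}{12}$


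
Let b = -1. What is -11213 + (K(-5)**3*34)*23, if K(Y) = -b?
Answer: -10431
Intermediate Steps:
K(Y) = 1 (K(Y) = -1*(-1) = 1)
-11213 + (K(-5)**3*34)*23 = -11213 + (1**3*34)*23 = -11213 + (1*34)*23 = -11213 + 34*23 = -11213 + 782 = -10431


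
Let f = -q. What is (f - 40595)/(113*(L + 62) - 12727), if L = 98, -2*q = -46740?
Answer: -63965/5353 ≈ -11.949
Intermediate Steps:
q = 23370 (q = -½*(-46740) = 23370)
f = -23370 (f = -1*23370 = -23370)
(f - 40595)/(113*(L + 62) - 12727) = (-23370 - 40595)/(113*(98 + 62) - 12727) = -63965/(113*160 - 12727) = -63965/(18080 - 12727) = -63965/5353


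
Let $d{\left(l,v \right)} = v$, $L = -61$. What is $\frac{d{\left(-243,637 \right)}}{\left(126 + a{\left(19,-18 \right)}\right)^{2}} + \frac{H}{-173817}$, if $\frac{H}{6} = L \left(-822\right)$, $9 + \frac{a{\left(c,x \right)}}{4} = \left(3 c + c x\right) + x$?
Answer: $- \frac{42069671971}{24312826692} \approx -1.7303$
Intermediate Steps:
$a{\left(c,x \right)} = -36 + 4 x + 12 c + 4 c x$ ($a{\left(c,x \right)} = -36 + 4 \left(\left(3 c + c x\right) + x\right) = -36 + 4 \left(x + 3 c + c x\right) = -36 + \left(4 x + 12 c + 4 c x\right) = -36 + 4 x + 12 c + 4 c x$)
$H = 300852$ ($H = 6 \left(\left(-61\right) \left(-822\right)\right) = 6 \cdot 50142 = 300852$)
$\frac{d{\left(-243,637 \right)}}{\left(126 + a{\left(19,-18 \right)}\right)^{2}} + \frac{H}{-173817} = \frac{637}{\left(126 + \left(-36 + 4 \left(-18\right) + 12 \cdot 19 + 4 \cdot 19 \left(-18\right)\right)\right)^{2}} + \frac{300852}{-173817} = \frac{637}{\left(126 - 1248\right)^{2}} + 300852 \left(- \frac{1}{173817}\right) = \frac{637}{\left(126 - 1248\right)^{2}} - \frac{33428}{19313} = \frac{637}{\left(-1122\right)^{2}} - \frac{33428}{19313} = \frac{637}{1258884} - \frac{33428}{19313} = - \frac{42069671971}{24312826692}$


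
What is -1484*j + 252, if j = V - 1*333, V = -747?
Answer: 1602972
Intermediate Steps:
j = -1080 (j = -747 - 1*333 = -747 - 333 = -1080)
-1484*j + 252 = -1484*(-1080) + 252 = 1602720 + 252 = 1602972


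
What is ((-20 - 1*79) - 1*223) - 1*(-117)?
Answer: -205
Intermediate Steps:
((-20 - 1*79) - 1*223) - 1*(-117) = ((-20 - 79) - 223) + 117 = (-99 - 223) + 117 = -322 + 117 = -205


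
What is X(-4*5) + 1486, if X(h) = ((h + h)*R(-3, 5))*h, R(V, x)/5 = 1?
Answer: 5486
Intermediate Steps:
R(V, x) = 5 (R(V, x) = 5*1 = 5)
X(h) = 10*h**2 (X(h) = ((h + h)*5)*h = ((2*h)*5)*h = (10*h)*h = 10*h**2)
X(-4*5) + 1486 = 10*(-4*5)**2 + 1486 = 10*(-20)**2 + 1486 = 10*400 + 1486 = 4000 + 1486 = 5486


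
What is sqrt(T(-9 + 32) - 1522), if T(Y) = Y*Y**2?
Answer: sqrt(10645) ≈ 103.17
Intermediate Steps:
T(Y) = Y**3
sqrt(T(-9 + 32) - 1522) = sqrt((-9 + 32)**3 - 1522) = sqrt(23**3 - 1522) = sqrt(12167 - 1522) = sqrt(10645)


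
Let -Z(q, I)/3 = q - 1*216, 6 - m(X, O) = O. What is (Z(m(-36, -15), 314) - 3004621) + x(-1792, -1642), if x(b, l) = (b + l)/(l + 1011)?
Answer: -1895543282/631 ≈ -3.0040e+6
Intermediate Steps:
m(X, O) = 6 - O
Z(q, I) = 648 - 3*q (Z(q, I) = -3*(q - 1*216) = -3*(q - 216) = -3*(-216 + q) = 648 - 3*q)
x(b, l) = (b + l)/(1011 + l)
(Z(m(-36, -15), 314) - 3004621) + x(-1792, -1642) = ((648 - 3*(6 - 1*(-15))) - 3004621) + (-1792 - 1642)/(1011 - 1642) = ((648 - 3*(6 + 15)) - 3004621) - 3434/(-631) = ((648 - 3*21) - 3004621) - 1/631*(-3434) = ((648 - 63) - 3004621) + 3434/631 = (585 - 3004621) + 3434/631 = -3004036 + 3434/631 = -1895543282/631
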